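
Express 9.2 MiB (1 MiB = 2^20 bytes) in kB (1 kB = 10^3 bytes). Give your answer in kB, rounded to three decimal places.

9,646.899 kB

9.2 MiB = 9.2 × 2^20 bytes = 9,646,899.2 bytes
1 kB = 10^3 bytes = 1,000 bytes
9,646,899.2 / 1,000 = 9,646.899 kB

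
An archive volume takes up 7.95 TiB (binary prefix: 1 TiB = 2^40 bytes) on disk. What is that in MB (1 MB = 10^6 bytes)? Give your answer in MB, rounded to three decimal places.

8,741,117.441 MB

7.95 TiB × 1,099,511,627,776 bytes/TiB = 8,741,117,440,819.2 bytes
1 MB = 10^6 bytes = 1,000,000 bytes
8,741,117,440,819.2 / 1,000,000 = 8,741,117.441 MB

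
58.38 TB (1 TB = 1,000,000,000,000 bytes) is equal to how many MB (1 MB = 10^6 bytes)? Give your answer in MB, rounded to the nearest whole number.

58,380,000 MB

58.38 TB × 1,000,000,000,000 bytes/TB = 58,380,000,000,000 bytes
1 MB = 1,000,000 bytes
58,380,000,000,000 / 1,000,000 = 58,380,000 MB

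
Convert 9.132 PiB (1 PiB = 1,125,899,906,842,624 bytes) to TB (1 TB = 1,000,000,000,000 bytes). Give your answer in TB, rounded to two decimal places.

10,281.72 TB

9.132 PiB = 9.132 × 2^50 bytes = 10,281,717,949,286,842.368 bytes
1 TB = 1,000,000,000,000 bytes
10,281,717,949,286,842.368 / 1,000,000,000,000 = 10,281.72 TB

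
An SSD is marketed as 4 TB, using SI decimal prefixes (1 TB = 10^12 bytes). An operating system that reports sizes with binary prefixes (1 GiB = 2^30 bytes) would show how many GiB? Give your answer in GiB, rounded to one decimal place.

3,725.3 GiB

4 TB = 4 × 10^12 bytes = 4,000,000,000,000 bytes
1 GiB = 1,073,741,824 bytes
4,000,000,000,000 / 1,073,741,824 = 3,725.3 GiB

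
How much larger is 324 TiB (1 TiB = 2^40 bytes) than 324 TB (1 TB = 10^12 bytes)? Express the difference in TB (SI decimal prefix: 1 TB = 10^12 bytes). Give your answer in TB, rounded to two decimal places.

324 TiB = 324 × 1,099,511,627,776 = 356,241,767,399,424 bytes
324 TB = 324 × 1,000,000,000,000 = 324,000,000,000,000 bytes
difference = 32,241,767,399,424 bytes
32,241,767,399,424 / 1,000,000,000,000 = 32.24 TB

32.24 TB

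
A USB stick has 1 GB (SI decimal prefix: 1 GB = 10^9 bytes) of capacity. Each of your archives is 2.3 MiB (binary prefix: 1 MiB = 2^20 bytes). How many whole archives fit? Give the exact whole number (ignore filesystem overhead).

Capacity: 1 GB = 1,000,000,000 bytes
Per item: 2.3 MiB = 2,411,724.8 bytes
⌊1,000,000,000 / 2,411,724.8⌋ = 414

414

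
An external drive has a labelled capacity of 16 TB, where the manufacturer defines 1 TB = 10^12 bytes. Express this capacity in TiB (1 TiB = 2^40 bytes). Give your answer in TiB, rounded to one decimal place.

16 TB × 1,000,000,000,000 bytes/TB = 16,000,000,000,000 bytes
1 TiB = 1,099,511,627,776 bytes
16,000,000,000,000 / 1,099,511,627,776 = 14.6 TiB

14.6 TiB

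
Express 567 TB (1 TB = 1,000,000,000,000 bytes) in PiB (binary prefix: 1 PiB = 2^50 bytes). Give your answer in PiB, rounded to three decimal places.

0.504 PiB

567 TB × 1,000,000,000,000 bytes/TB = 567,000,000,000,000 bytes
1 PiB = 1,125,899,906,842,624 bytes
567,000,000,000,000 / 1,125,899,906,842,624 = 0.504 PiB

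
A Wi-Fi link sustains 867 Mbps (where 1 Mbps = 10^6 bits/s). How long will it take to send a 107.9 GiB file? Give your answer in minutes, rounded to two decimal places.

17.82 minutes

107.9 GiB = 115,856,742,809.6 bytes = 926,853,942,476.8 bits
867 Mbps = 867,000,000 bits/s
time = 926,853,942,476.8 / 867,000,000 = 1,069.036 s
1,069.036 s / 60 = 17.82 minutes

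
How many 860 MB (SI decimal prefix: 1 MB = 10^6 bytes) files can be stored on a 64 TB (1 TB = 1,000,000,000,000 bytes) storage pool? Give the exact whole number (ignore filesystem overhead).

Capacity: 64 TB = 64,000,000,000,000 bytes
Per item: 860 MB = 860,000,000 bytes
⌊64,000,000,000,000 / 860,000,000⌋ = 74,418

74,418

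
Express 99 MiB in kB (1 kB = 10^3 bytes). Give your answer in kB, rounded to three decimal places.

103,809.024 kB

99 MiB = 99 × 2^20 bytes = 103,809,024 bytes
1 kB = 1,000 bytes
103,809,024 / 1,000 = 103,809.024 kB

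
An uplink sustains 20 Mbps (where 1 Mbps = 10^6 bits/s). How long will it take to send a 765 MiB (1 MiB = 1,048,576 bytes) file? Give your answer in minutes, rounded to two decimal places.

5.35 minutes

765 MiB = 802,160,640 bytes = 6,417,285,120 bits
20 Mbps = 20,000,000 bits/s
time = 6,417,285,120 / 20,000,000 = 320.864 s
320.864 s / 60 = 5.35 minutes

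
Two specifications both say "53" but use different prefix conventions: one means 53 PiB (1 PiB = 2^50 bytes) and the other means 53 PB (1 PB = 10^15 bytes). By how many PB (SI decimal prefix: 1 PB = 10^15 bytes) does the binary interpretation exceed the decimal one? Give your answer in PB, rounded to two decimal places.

53 PiB = 53 × 1,125,899,906,842,624 = 59,672,695,062,659,072 bytes
53 PB = 53 × 1,000,000,000,000,000 = 53,000,000,000,000,000 bytes
difference = 6,672,695,062,659,072 bytes
6,672,695,062,659,072 / 1,000,000,000,000,000 = 6.67 PB

6.67 PB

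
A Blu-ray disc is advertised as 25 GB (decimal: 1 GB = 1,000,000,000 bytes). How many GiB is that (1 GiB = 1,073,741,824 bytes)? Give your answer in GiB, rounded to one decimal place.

23.3 GiB

25 GB × 1,000,000,000 bytes/GB = 25,000,000,000 bytes
1 GiB = 1,073,741,824 bytes
25,000,000,000 / 1,073,741,824 = 23.3 GiB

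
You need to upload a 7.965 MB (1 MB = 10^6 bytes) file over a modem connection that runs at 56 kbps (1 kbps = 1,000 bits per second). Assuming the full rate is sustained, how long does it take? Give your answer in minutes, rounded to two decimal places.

7.965 MB = 7,965,000 bytes = 63,720,000 bits
56 kbps = 56,000 bits/s
time = 63,720,000 / 56,000 = 1,137.857 s
1,137.857 s / 60 = 18.96 minutes

18.96 minutes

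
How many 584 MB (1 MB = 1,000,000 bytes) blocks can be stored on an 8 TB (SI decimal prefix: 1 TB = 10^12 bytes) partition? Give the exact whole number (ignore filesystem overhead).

13,698

Capacity: 8 TB = 8,000,000,000,000 bytes
Per item: 584 MB = 584,000,000 bytes
⌊8,000,000,000,000 / 584,000,000⌋ = 13,698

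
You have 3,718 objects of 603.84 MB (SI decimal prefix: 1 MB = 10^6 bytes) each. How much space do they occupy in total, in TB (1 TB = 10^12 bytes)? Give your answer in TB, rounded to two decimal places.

Total = 3,718 × 603.84 MB = 2245077.12 MB
= 2245077.12 × 1,000,000 bytes = 2,245,077,120,000 bytes
1 TB = 1,000,000,000,000 bytes
2,245,077,120,000 / 1,000,000,000,000 = 2.25 TB

2.25 TB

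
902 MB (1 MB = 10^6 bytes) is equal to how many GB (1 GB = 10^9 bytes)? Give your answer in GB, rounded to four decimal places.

902 MB = 902 × 10^6 bytes = 902,000,000 bytes
1 GB = 1,000,000,000 bytes
902,000,000 / 1,000,000,000 = 0.9020 GB

0.9020 GB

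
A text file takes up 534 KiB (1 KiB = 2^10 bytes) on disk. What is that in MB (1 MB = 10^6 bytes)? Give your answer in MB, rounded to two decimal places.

534 KiB = 534 × 2^10 bytes = 546,816 bytes
1 MB = 1,000,000 bytes
546,816 / 1,000,000 = 0.55 MB

0.55 MB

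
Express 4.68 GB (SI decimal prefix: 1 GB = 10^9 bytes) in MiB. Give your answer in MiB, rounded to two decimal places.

4.68 GB = 4.68 × 10^9 bytes = 4,680,000,000 bytes
1 MiB = 2^20 bytes = 1,048,576 bytes
4,680,000,000 / 1,048,576 = 4,463.20 MiB

4,463.20 MiB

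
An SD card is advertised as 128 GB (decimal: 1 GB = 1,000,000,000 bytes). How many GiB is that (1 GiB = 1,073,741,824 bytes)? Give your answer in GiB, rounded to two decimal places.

119.21 GiB

128 GB = 128 × 10^9 bytes = 128,000,000,000 bytes
1 GiB = 1,073,741,824 bytes
128,000,000,000 / 1,073,741,824 = 119.21 GiB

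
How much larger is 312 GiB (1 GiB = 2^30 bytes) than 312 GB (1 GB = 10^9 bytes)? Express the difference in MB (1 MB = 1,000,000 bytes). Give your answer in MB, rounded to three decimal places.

23,007.449 MB

312 GiB = 312 × 1,073,741,824 = 335,007,449,088 bytes
312 GB = 312 × 1,000,000,000 = 312,000,000,000 bytes
difference = 23,007,449,088 bytes
23,007,449,088 / 1,000,000 = 23,007.449 MB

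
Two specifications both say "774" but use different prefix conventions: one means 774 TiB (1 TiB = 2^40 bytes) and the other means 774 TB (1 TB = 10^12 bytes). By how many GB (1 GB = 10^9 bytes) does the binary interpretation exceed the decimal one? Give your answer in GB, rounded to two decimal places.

77,022.00 GB

774 TiB = 774 × 1,099,511,627,776 = 851,021,999,898,624 bytes
774 TB = 774 × 1,000,000,000,000 = 774,000,000,000,000 bytes
difference = 77,021,999,898,624 bytes
77,021,999,898,624 / 1,000,000,000 = 77,022.00 GB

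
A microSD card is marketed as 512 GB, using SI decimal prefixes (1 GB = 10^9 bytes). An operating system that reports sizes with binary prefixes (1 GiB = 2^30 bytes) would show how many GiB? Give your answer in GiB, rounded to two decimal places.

512 GB × 1,000,000,000 bytes/GB = 512,000,000,000 bytes
1 GiB = 1,073,741,824 bytes
512,000,000,000 / 1,073,741,824 = 476.84 GiB

476.84 GiB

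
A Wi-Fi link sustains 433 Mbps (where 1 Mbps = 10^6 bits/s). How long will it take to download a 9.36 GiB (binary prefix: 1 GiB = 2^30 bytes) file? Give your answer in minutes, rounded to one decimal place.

3.1 minutes

9.36 GiB = 10,050,223,472.64 bytes = 80,401,787,781.12 bits
433 Mbps = 433,000,000 bits/s
time = 80,401,787,781.12 / 433,000,000 = 185.69 s
185.69 s / 60 = 3.1 minutes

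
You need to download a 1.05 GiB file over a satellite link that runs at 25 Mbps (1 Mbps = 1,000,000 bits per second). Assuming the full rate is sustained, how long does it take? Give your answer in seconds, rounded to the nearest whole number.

1.05 GiB = 1,127,428,915.2 bytes = 9,019,431,321.6 bits
25 Mbps = 25,000,000 bits/s
time = 9,019,431,321.6 / 25,000,000 = 361 s

361 seconds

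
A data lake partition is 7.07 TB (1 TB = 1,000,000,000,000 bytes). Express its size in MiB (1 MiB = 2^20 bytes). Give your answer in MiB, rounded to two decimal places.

7.07 TB × 1,000,000,000,000 bytes/TB = 7,070,000,000,000 bytes
1 MiB = 1,048,576 bytes
7,070,000,000,000 / 1,048,576 = 6,742,477.42 MiB

6,742,477.42 MiB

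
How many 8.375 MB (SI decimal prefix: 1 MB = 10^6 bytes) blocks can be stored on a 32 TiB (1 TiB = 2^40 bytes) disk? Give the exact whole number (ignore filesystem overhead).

Capacity: 32 TiB = 35,184,372,088,832 bytes
Per item: 8.375 MB = 8,375,000 bytes
⌊35,184,372,088,832 / 8,375,000⌋ = 4,201,119

4,201,119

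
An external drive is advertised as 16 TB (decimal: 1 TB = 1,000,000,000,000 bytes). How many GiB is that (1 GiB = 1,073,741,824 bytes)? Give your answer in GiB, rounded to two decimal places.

16 TB = 16 × 10^12 bytes = 16,000,000,000,000 bytes
1 GiB = 1,073,741,824 bytes
16,000,000,000,000 / 1,073,741,824 = 14,901.16 GiB

14,901.16 GiB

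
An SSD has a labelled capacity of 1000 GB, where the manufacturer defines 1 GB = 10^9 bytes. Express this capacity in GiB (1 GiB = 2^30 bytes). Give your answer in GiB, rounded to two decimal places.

1000 GB = 1000 × 10^9 bytes = 1,000,000,000,000 bytes
1 GiB = 2^30 bytes = 1,073,741,824 bytes
1,000,000,000,000 / 1,073,741,824 = 931.32 GiB

931.32 GiB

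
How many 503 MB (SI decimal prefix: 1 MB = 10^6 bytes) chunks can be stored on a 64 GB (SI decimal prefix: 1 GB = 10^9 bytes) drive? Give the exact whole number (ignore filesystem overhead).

127

Capacity: 64 GB = 64,000,000,000 bytes
Per item: 503 MB = 503,000,000 bytes
⌊64,000,000,000 / 503,000,000⌋ = 127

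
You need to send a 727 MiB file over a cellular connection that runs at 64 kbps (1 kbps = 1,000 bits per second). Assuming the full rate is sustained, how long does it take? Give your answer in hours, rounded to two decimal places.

727 MiB = 762,314,752 bytes = 6,098,518,016 bits
64 kbps = 64,000 bits/s
time = 6,098,518,016 / 64,000 = 95,289.3440 s
95,289.3440 s / 3600 = 26.47 hours

26.47 hours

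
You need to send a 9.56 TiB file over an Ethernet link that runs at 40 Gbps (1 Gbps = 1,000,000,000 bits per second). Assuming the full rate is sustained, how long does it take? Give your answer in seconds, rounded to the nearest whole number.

2,102 seconds

9.56 TiB = 10,511,331,161,538.56 bytes = 84,090,649,292,308.48 bits
40 Gbps = 40,000,000,000 bits/s
time = 84,090,649,292,308.48 / 40,000,000,000 = 2,102 s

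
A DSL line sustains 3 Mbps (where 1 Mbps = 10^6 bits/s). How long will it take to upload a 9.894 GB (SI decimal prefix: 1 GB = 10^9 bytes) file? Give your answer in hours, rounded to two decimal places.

9.894 GB = 9,894,000,000 bytes = 79,152,000,000 bits
3 Mbps = 3,000,000 bits/s
time = 79,152,000,000 / 3,000,000 = 26,384.0000 s
26,384.0000 s / 3600 = 7.33 hours

7.33 hours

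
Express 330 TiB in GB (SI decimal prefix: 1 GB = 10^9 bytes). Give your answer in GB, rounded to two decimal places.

330 TiB = 330 × 2^40 bytes = 362,838,837,166,080 bytes
1 GB = 1,000,000,000 bytes
362,838,837,166,080 / 1,000,000,000 = 362,838.84 GB

362,838.84 GB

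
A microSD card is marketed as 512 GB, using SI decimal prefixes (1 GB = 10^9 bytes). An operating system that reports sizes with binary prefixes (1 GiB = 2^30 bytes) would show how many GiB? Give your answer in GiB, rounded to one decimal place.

476.8 GiB

512 GB × 1,000,000,000 bytes/GB = 512,000,000,000 bytes
1 GiB = 2^30 bytes = 1,073,741,824 bytes
512,000,000,000 / 1,073,741,824 = 476.8 GiB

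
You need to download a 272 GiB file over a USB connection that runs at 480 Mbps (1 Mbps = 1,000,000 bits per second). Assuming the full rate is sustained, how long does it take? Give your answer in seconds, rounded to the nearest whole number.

272 GiB = 292,057,776,128 bytes = 2,336,462,209,024 bits
480 Mbps = 480,000,000 bits/s
time = 2,336,462,209,024 / 480,000,000 = 4,868 s

4,868 seconds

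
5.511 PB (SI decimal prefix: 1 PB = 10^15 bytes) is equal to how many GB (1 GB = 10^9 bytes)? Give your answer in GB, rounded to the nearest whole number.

5,511,000 GB

5.511 PB × 1,000,000,000,000,000 bytes/PB = 5,511,000,000,000,000 bytes
1 GB = 1,000,000,000 bytes
5,511,000,000,000,000 / 1,000,000,000 = 5,511,000 GB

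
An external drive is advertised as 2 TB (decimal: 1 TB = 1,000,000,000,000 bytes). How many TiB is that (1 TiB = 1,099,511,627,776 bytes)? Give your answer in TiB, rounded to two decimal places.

1.82 TiB

2 TB = 2 × 10^12 bytes = 2,000,000,000,000 bytes
1 TiB = 1,099,511,627,776 bytes
2,000,000,000,000 / 1,099,511,627,776 = 1.82 TiB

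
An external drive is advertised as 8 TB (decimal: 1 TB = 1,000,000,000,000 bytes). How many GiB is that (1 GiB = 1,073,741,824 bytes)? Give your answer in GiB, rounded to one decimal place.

8 TB = 8 × 10^12 bytes = 8,000,000,000,000 bytes
1 GiB = 1,073,741,824 bytes
8,000,000,000,000 / 1,073,741,824 = 7,450.6 GiB

7,450.6 GiB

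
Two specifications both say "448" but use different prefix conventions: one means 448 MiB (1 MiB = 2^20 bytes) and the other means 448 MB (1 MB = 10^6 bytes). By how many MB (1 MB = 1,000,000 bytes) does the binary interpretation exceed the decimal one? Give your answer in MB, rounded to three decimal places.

448 MiB = 448 × 1,048,576 = 469,762,048 bytes
448 MB = 448 × 1,000,000 = 448,000,000 bytes
difference = 21,762,048 bytes
21,762,048 / 1,000,000 = 21.762 MB

21.762 MB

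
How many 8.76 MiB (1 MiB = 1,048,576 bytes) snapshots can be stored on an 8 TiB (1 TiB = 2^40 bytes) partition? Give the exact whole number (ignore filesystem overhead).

957,603

Capacity: 8 TiB = 8,796,093,022,208 bytes
Per item: 8.76 MiB = 9,185,525.76 bytes
⌊8,796,093,022,208 / 9,185,525.76⌋ = 957,603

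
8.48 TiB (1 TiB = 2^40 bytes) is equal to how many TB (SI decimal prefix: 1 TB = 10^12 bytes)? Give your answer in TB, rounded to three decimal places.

9.324 TB

8.48 TiB = 8.48 × 2^40 bytes = 9,323,858,603,540.48 bytes
1 TB = 1,000,000,000,000 bytes
9,323,858,603,540.48 / 1,000,000,000,000 = 9.324 TB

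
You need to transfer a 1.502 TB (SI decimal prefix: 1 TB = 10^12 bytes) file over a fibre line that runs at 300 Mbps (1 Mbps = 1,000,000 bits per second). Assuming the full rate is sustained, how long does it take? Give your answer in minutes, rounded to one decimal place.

1.502 TB = 1,502,000,000,000 bytes = 12,016,000,000,000 bits
300 Mbps = 300,000,000 bits/s
time = 12,016,000,000,000 / 300,000,000 = 40,053.33 s
40,053.33 s / 60 = 667.6 minutes

667.6 minutes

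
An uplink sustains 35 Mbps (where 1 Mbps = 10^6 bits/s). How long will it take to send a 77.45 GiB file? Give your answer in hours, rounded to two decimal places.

77.45 GiB = 83,161,304,268.8 bytes = 665,290,434,150.4 bits
35 Mbps = 35,000,000 bits/s
time = 665,290,434,150.4 / 35,000,000 = 19,008.2981 s
19,008.2981 s / 3600 = 5.28 hours

5.28 hours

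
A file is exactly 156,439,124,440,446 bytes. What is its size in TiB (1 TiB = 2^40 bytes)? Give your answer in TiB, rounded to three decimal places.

142.281 TiB

156,439,124,440,446 bytes given.
1 TiB = 2^40 bytes = 1,099,511,627,776 bytes
156,439,124,440,446 / 1,099,511,627,776 = 142.281 TiB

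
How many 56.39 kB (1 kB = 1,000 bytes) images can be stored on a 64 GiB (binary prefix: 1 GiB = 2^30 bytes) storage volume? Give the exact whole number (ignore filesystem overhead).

Capacity: 64 GiB = 68,719,476,736 bytes
Per item: 56.39 kB = 56,390 bytes
⌊68,719,476,736 / 56,390⌋ = 1,218,646

1,218,646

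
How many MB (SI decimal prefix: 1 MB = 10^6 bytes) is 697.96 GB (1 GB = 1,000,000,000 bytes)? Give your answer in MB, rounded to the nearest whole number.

697.96 GB = 697.96 × 10^9 bytes = 697,960,000,000 bytes
1 MB = 10^6 bytes = 1,000,000 bytes
697,960,000,000 / 1,000,000 = 697,960 MB

697,960 MB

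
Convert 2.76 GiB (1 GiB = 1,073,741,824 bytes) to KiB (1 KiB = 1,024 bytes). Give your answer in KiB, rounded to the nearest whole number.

2.76 GiB = 2.76 × 2^30 bytes = 2,963,527,434.24 bytes
1 KiB = 1,024 bytes
2,963,527,434.24 / 1,024 = 2,894,070 KiB

2,894,070 KiB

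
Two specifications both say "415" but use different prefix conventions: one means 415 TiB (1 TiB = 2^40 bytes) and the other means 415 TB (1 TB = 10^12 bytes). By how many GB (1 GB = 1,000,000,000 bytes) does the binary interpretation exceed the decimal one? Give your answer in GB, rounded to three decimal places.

415 TiB = 415 × 1,099,511,627,776 = 456,297,325,527,040 bytes
415 TB = 415 × 1,000,000,000,000 = 415,000,000,000,000 bytes
difference = 41,297,325,527,040 bytes
41,297,325,527,040 / 1,000,000,000 = 41,297.326 GB

41,297.326 GB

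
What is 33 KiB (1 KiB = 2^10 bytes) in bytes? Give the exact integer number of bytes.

33,792 bytes

33 × 1,024 = 33,792 bytes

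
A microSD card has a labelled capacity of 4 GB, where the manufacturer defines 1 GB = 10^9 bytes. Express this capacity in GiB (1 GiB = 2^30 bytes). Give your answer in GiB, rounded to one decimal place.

4 GB = 4 × 10^9 bytes = 4,000,000,000 bytes
1 GiB = 1,073,741,824 bytes
4,000,000,000 / 1,073,741,824 = 3.7 GiB

3.7 GiB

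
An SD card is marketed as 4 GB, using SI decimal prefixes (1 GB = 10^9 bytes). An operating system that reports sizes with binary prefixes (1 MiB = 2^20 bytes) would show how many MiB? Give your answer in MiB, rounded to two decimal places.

4 GB × 1,000,000,000 bytes/GB = 4,000,000,000 bytes
1 MiB = 2^20 bytes = 1,048,576 bytes
4,000,000,000 / 1,048,576 = 3,814.70 MiB

3,814.70 MiB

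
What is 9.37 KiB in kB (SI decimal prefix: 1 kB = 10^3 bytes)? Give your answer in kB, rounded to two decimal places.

9.59 kB

9.37 KiB = 9.37 × 2^10 bytes = 9,594.88 bytes
1 kB = 10^3 bytes = 1,000 bytes
9,594.88 / 1,000 = 9.59 kB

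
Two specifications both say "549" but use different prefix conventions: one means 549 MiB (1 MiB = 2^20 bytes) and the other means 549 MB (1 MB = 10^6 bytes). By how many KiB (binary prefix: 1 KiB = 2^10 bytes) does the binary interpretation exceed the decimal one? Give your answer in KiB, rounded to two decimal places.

549 MiB = 549 × 1,048,576 = 575,668,224 bytes
549 MB = 549 × 1,000,000 = 549,000,000 bytes
difference = 26,668,224 bytes
26,668,224 / 1,024 = 26,043.19 KiB

26,043.19 KiB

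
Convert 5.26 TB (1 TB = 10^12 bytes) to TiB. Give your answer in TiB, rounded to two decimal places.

5.26 TB = 5.26 × 10^12 bytes = 5,260,000,000,000 bytes
1 TiB = 1,099,511,627,776 bytes
5,260,000,000,000 / 1,099,511,627,776 = 4.78 TiB

4.78 TiB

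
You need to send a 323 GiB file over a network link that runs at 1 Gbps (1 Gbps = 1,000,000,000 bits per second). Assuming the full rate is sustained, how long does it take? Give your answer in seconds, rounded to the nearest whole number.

323 GiB = 346,818,609,152 bytes = 2,774,548,873,216 bits
1 Gbps = 1,000,000,000 bits/s
time = 2,774,548,873,216 / 1,000,000,000 = 2,775 s

2,775 seconds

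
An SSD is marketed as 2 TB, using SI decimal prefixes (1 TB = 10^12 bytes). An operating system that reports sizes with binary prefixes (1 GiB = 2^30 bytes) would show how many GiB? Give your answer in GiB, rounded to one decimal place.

2 TB = 2 × 10^12 bytes = 2,000,000,000,000 bytes
1 GiB = 2^30 bytes = 1,073,741,824 bytes
2,000,000,000,000 / 1,073,741,824 = 1,862.6 GiB

1,862.6 GiB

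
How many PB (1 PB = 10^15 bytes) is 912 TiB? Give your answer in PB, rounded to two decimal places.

912 TiB × 1,099,511,627,776 bytes/TiB = 1,002,754,604,531,712 bytes
1 PB = 1,000,000,000,000,000 bytes
1,002,754,604,531,712 / 1,000,000,000,000,000 = 1.00 PB

1.00 PB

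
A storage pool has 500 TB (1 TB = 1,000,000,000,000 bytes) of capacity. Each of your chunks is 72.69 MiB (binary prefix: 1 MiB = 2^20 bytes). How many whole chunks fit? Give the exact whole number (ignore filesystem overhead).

6,559,872

Capacity: 500 TB = 500,000,000,000,000 bytes
Per item: 72.69 MiB = 76,220,989.44 bytes
⌊500,000,000,000,000 / 76,220,989.44⌋ = 6,559,872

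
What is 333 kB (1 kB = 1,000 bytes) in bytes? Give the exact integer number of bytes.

333 × 1,000 = 333,000 bytes

333,000 bytes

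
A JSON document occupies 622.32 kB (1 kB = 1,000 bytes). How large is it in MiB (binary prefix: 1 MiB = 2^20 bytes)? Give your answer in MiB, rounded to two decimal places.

0.59 MiB

622.32 kB = 622.32 × 10^3 bytes = 622,320 bytes
1 MiB = 2^20 bytes = 1,048,576 bytes
622,320 / 1,048,576 = 0.59 MiB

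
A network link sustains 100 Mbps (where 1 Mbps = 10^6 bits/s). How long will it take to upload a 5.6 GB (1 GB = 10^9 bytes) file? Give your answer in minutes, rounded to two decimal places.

5.6 GB = 5,600,000,000 bytes = 44,800,000,000 bits
100 Mbps = 100,000,000 bits/s
time = 44,800,000,000 / 100,000,000 = 448.000 s
448.000 s / 60 = 7.47 minutes

7.47 minutes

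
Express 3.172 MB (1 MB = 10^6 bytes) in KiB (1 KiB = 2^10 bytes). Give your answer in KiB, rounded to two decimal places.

3,097.66 KiB

3.172 MB = 3.172 × 10^6 bytes = 3,172,000 bytes
1 KiB = 2^10 bytes = 1,024 bytes
3,172,000 / 1,024 = 3,097.66 KiB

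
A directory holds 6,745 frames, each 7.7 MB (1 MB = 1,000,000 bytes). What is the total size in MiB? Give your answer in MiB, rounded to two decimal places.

49,530.51 MiB

Total = 6,745 × 7.7 MB = 51936.5 MB
= 51936.5 × 1,000,000 bytes = 51,936,500,000 bytes
1 MiB = 1,048,576 bytes
51,936,500,000 / 1,048,576 = 49,530.51 MiB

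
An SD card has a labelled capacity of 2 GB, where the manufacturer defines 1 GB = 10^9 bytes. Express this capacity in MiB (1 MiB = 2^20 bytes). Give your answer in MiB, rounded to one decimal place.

1,907.3 MiB

2 GB = 2 × 10^9 bytes = 2,000,000,000 bytes
1 MiB = 2^20 bytes = 1,048,576 bytes
2,000,000,000 / 1,048,576 = 1,907.3 MiB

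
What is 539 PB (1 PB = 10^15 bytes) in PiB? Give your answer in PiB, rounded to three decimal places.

539 PB = 539 × 10^15 bytes = 539,000,000,000,000,000 bytes
1 PiB = 1,125,899,906,842,624 bytes
539,000,000,000,000,000 / 1,125,899,906,842,624 = 478.728 PiB

478.728 PiB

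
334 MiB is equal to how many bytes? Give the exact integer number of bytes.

334 × 1,048,576 = 350,224,384 bytes

350,224,384 bytes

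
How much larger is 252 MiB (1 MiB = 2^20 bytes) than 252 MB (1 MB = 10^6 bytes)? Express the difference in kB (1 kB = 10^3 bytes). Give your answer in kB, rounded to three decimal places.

252 MiB = 252 × 1,048,576 = 264,241,152 bytes
252 MB = 252 × 1,000,000 = 252,000,000 bytes
difference = 12,241,152 bytes
12,241,152 / 1,000 = 12,241.152 kB

12,241.152 kB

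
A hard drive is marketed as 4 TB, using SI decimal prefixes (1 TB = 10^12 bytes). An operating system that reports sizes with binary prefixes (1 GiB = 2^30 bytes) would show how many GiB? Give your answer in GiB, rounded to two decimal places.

4 TB = 4 × 10^12 bytes = 4,000,000,000,000 bytes
1 GiB = 1,073,741,824 bytes
4,000,000,000,000 / 1,073,741,824 = 3,725.29 GiB

3,725.29 GiB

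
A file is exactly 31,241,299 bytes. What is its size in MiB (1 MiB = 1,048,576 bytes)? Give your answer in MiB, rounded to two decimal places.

31,241,299 bytes given.
1 MiB = 1,048,576 bytes
31,241,299 / 1,048,576 = 29.79 MiB

29.79 MiB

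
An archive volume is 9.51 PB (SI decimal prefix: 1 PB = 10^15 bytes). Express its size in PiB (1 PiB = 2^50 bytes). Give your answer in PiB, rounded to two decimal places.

9.51 PB = 9.51 × 10^15 bytes = 9,510,000,000,000,000 bytes
1 PiB = 2^50 bytes = 1,125,899,906,842,624 bytes
9,510,000,000,000,000 / 1,125,899,906,842,624 = 8.45 PiB

8.45 PiB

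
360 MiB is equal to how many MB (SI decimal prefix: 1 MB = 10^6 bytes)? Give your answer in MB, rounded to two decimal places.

360 MiB = 360 × 2^20 bytes = 377,487,360 bytes
1 MB = 1,000,000 bytes
377,487,360 / 1,000,000 = 377.49 MB

377.49 MB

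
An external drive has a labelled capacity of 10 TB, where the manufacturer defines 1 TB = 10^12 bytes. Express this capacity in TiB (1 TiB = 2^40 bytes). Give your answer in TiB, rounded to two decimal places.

10 TB = 10 × 10^12 bytes = 10,000,000,000,000 bytes
1 TiB = 1,099,511,627,776 bytes
10,000,000,000,000 / 1,099,511,627,776 = 9.09 TiB

9.09 TiB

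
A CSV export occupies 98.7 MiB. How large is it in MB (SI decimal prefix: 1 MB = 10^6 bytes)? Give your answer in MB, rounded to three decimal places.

98.7 MiB = 98.7 × 2^20 bytes = 103,494,451.2 bytes
1 MB = 10^6 bytes = 1,000,000 bytes
103,494,451.2 / 1,000,000 = 103.494 MB

103.494 MB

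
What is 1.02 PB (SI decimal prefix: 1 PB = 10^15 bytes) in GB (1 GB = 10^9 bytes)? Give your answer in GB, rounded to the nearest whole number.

1,020,000 GB

1.02 PB = 1.02 × 10^15 bytes = 1,020,000,000,000,000 bytes
1 GB = 10^9 bytes = 1,000,000,000 bytes
1,020,000,000,000,000 / 1,000,000,000 = 1,020,000 GB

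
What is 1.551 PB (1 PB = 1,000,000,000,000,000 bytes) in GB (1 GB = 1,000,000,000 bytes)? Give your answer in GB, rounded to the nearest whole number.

1,551,000 GB

1.551 PB × 1,000,000,000,000,000 bytes/PB = 1,551,000,000,000,000 bytes
1 GB = 1,000,000,000 bytes
1,551,000,000,000,000 / 1,000,000,000 = 1,551,000 GB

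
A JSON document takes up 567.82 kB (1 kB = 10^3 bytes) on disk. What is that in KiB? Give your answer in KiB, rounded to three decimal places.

567.82 kB × 1,000 bytes/kB = 567,820 bytes
1 KiB = 1,024 bytes
567,820 / 1,024 = 554.512 KiB

554.512 KiB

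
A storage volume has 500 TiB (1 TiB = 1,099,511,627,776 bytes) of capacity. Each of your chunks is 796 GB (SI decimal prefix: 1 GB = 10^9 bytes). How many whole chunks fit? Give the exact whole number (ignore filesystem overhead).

690

Capacity: 500 TiB = 549,755,813,888,000 bytes
Per item: 796 GB = 796,000,000,000 bytes
⌊549,755,813,888,000 / 796,000,000,000⌋ = 690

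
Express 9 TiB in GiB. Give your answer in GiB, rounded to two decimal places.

9 TiB = 9 × 2^40 bytes = 9,895,604,649,984 bytes
1 GiB = 2^30 bytes = 1,073,741,824 bytes
9,895,604,649,984 / 1,073,741,824 = 9,216.00 GiB

9,216.00 GiB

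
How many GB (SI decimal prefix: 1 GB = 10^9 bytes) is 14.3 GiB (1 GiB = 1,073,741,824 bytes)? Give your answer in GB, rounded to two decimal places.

14.3 GiB = 14.3 × 2^30 bytes = 15,354,508,083.2 bytes
1 GB = 10^9 bytes = 1,000,000,000 bytes
15,354,508,083.2 / 1,000,000,000 = 15.35 GB

15.35 GB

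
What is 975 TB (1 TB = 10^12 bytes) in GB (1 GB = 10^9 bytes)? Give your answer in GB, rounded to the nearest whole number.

975 TB = 975 × 10^12 bytes = 975,000,000,000,000 bytes
1 GB = 1,000,000,000 bytes
975,000,000,000,000 / 1,000,000,000 = 975,000 GB

975,000 GB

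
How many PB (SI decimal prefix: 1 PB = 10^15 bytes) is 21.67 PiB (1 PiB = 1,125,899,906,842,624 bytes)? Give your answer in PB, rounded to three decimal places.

24.398 PB

21.67 PiB = 21.67 × 2^50 bytes = 24,398,250,981,279,662.08 bytes
1 PB = 10^15 bytes = 1,000,000,000,000,000 bytes
24,398,250,981,279,662.08 / 1,000,000,000,000,000 = 24.398 PB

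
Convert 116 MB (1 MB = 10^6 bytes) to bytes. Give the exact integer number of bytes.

116,000,000 bytes

116 × 1,000,000 = 116,000,000 bytes  (1 MB = 10^6 bytes)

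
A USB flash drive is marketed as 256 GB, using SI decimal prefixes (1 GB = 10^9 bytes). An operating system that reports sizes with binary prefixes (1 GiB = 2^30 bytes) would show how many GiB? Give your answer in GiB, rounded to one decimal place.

256 GB × 1,000,000,000 bytes/GB = 256,000,000,000 bytes
1 GiB = 1,073,741,824 bytes
256,000,000,000 / 1,073,741,824 = 238.4 GiB

238.4 GiB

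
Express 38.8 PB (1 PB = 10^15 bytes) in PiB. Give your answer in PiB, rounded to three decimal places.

38.8 PB = 38.8 × 10^15 bytes = 38,800,000,000,000,000 bytes
1 PiB = 1,125,899,906,842,624 bytes
38,800,000,000,000,000 / 1,125,899,906,842,624 = 34.461 PiB

34.461 PiB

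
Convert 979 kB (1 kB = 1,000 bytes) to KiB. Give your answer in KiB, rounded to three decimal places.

956.055 KiB

979 kB × 1,000 bytes/kB = 979,000 bytes
1 KiB = 1,024 bytes
979,000 / 1,024 = 956.055 KiB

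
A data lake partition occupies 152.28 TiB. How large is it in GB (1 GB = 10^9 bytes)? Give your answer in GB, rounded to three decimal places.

167,433.631 GB

152.28 TiB = 152.28 × 2^40 bytes = 167,433,630,677,729.28 bytes
1 GB = 1,000,000,000 bytes
167,433,630,677,729.28 / 1,000,000,000 = 167,433.631 GB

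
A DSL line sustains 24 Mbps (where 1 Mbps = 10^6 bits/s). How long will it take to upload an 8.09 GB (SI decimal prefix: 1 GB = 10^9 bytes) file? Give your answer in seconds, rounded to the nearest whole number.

2,697 seconds

8.09 GB = 8,090,000,000 bytes = 64,720,000,000 bits
24 Mbps = 24,000,000 bits/s
time = 64,720,000,000 / 24,000,000 = 2,697 s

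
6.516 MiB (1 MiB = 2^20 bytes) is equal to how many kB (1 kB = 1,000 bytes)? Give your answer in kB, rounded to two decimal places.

6.516 MiB = 6.516 × 2^20 bytes = 6,832,521.216 bytes
1 kB = 1,000 bytes
6,832,521.216 / 1,000 = 6,832.52 kB

6,832.52 kB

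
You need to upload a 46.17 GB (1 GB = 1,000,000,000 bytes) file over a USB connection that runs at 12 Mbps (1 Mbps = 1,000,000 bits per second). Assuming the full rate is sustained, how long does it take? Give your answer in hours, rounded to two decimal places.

8.55 hours

46.17 GB = 46,170,000,000 bytes = 369,360,000,000 bits
12 Mbps = 12,000,000 bits/s
time = 369,360,000,000 / 12,000,000 = 30,780.0000 s
30,780.0000 s / 3600 = 8.55 hours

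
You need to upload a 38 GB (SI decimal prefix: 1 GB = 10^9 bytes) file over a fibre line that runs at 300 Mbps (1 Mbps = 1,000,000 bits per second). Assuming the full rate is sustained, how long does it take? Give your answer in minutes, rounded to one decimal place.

38 GB = 38,000,000,000 bytes = 304,000,000,000 bits
300 Mbps = 300,000,000 bits/s
time = 304,000,000,000 / 300,000,000 = 1,013.33 s
1,013.33 s / 60 = 16.9 minutes

16.9 minutes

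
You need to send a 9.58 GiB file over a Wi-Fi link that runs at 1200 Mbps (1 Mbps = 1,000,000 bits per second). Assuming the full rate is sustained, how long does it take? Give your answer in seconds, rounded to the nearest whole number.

69 seconds

9.58 GiB = 10,286,446,673.92 bytes = 82,291,573,391.36 bits
1200 Mbps = 1,200,000,000 bits/s
time = 82,291,573,391.36 / 1,200,000,000 = 69 s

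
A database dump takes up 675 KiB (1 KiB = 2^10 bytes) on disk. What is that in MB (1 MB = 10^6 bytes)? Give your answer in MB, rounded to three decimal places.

675 KiB = 675 × 2^10 bytes = 691,200 bytes
1 MB = 1,000,000 bytes
691,200 / 1,000,000 = 0.691 MB

0.691 MB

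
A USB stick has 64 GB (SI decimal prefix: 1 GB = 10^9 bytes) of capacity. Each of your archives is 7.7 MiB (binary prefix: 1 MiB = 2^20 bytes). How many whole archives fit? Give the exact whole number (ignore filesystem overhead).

Capacity: 64 GB = 64,000,000,000 bytes
Per item: 7.7 MiB = 8,074,035.2 bytes
⌊64,000,000,000 / 8,074,035.2⌋ = 7,926

7,926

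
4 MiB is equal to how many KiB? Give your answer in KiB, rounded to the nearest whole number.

4,096 KiB

4 MiB × 1,048,576 bytes/MiB = 4,194,304 bytes
1 KiB = 2^10 bytes = 1,024 bytes
4,194,304 / 1,024 = 4,096 KiB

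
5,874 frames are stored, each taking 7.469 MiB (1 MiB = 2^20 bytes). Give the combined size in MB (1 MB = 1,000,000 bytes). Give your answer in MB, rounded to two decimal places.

46,004.08 MB

Total = 5,874 × 7.469 MiB = 43872.906 MiB
= 43872.906 × 1,048,576 bytes = 46,004,076,281.856 bytes
1 MB = 1,000,000 bytes
46,004,076,281.856 / 1,000,000 = 46,004.08 MB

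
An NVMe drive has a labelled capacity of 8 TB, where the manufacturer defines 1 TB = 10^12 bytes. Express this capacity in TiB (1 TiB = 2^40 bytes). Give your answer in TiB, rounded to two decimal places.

7.28 TiB

8 TB = 8 × 10^12 bytes = 8,000,000,000,000 bytes
1 TiB = 2^40 bytes = 1,099,511,627,776 bytes
8,000,000,000,000 / 1,099,511,627,776 = 7.28 TiB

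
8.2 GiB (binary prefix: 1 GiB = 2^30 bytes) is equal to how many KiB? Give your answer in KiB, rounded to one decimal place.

8,598,323.2 KiB

8.2 GiB = 8.2 × 2^30 bytes = 8,804,682,956.8 bytes
1 KiB = 2^10 bytes = 1,024 bytes
8,804,682,956.8 / 1,024 = 8,598,323.2 KiB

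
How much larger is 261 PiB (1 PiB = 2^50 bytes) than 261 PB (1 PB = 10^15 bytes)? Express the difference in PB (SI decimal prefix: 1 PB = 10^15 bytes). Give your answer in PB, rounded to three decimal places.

261 PiB = 261 × 1,125,899,906,842,624 = 293,859,875,685,924,864 bytes
261 PB = 261 × 1,000,000,000,000,000 = 261,000,000,000,000,000 bytes
difference = 32,859,875,685,924,864 bytes
32,859,875,685,924,864 / 1,000,000,000,000,000 = 32.860 PB

32.860 PB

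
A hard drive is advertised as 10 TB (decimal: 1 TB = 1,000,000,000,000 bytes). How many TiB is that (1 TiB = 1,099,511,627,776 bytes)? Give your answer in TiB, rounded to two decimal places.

9.09 TiB

10 TB = 10 × 10^12 bytes = 10,000,000,000,000 bytes
1 TiB = 1,099,511,627,776 bytes
10,000,000,000,000 / 1,099,511,627,776 = 9.09 TiB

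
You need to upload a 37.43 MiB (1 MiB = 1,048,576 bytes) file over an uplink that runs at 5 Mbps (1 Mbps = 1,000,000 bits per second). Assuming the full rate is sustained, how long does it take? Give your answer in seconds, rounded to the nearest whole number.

63 seconds

37.43 MiB = 39,248,199.68 bytes = 313,985,597.44 bits
5 Mbps = 5,000,000 bits/s
time = 313,985,597.44 / 5,000,000 = 63 s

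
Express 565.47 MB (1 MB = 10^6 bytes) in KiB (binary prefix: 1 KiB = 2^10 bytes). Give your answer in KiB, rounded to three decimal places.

552,216.797 KiB

565.47 MB = 565.47 × 10^6 bytes = 565,470,000 bytes
1 KiB = 2^10 bytes = 1,024 bytes
565,470,000 / 1,024 = 552,216.797 KiB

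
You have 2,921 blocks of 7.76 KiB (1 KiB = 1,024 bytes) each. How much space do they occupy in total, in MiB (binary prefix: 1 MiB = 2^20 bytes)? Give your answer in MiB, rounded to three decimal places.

22.136 MiB

Total = 2,921 × 7.76 KiB = 22666.96 KiB
= 22666.96 × 1,024 bytes = 23,210,967.04 bytes
1 MiB = 1,048,576 bytes
23,210,967.04 / 1,048,576 = 22.136 MiB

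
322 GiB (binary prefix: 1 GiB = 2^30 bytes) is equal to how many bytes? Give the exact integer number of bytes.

345,744,867,328 bytes

322 × 1,073,741,824 = 345,744,867,328 bytes  (1 GiB = 2^30 bytes)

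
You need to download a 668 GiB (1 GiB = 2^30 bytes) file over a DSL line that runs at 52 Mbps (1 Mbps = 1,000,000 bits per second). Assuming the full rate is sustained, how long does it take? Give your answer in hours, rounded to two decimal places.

30.65 hours

668 GiB = 717,259,538,432 bytes = 5,738,076,307,456 bits
52 Mbps = 52,000,000 bits/s
time = 5,738,076,307,456 / 52,000,000 = 110,347.6213 s
110,347.6213 s / 3600 = 30.65 hours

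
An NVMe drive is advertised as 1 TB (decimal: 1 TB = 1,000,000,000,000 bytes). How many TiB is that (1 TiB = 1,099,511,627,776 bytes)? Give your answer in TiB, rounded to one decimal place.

0.9 TiB

1 TB = 1 × 10^12 bytes = 1,000,000,000,000 bytes
1 TiB = 2^40 bytes = 1,099,511,627,776 bytes
1,000,000,000,000 / 1,099,511,627,776 = 0.9 TiB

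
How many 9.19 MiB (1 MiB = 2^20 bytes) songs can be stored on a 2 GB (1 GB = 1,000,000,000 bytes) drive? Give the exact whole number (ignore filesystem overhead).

Capacity: 2 GB = 2,000,000,000 bytes
Per item: 9.19 MiB = 9,636,413.44 bytes
⌊2,000,000,000 / 9,636,413.44⌋ = 207

207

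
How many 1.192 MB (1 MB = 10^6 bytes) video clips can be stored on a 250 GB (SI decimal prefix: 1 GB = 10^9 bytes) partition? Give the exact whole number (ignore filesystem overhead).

209,731

Capacity: 250 GB = 250,000,000,000 bytes
Per item: 1.192 MB = 1,192,000 bytes
⌊250,000,000,000 / 1,192,000⌋ = 209,731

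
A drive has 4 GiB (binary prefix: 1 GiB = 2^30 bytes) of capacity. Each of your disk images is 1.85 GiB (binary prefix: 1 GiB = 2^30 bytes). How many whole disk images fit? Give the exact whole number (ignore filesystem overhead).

Capacity: 4 GiB = 4,294,967,296 bytes
Per item: 1.85 GiB = 1,986,422,374.4 bytes
⌊4,294,967,296 / 1,986,422,374.4⌋ = 2

2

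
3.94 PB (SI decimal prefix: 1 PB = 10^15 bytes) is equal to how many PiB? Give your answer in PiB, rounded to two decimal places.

3.94 PB × 1,000,000,000,000,000 bytes/PB = 3,940,000,000,000,000 bytes
1 PiB = 1,125,899,906,842,624 bytes
3,940,000,000,000,000 / 1,125,899,906,842,624 = 3.50 PiB

3.50 PiB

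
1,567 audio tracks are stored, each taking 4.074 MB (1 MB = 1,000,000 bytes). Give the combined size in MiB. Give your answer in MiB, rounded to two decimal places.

6,088.22 MiB

Total = 1,567 × 4.074 MB = 6383.958 MB
= 6383.958 × 1,000,000 bytes = 6,383,958,000 bytes
1 MiB = 1,048,576 bytes
6,383,958,000 / 1,048,576 = 6,088.22 MiB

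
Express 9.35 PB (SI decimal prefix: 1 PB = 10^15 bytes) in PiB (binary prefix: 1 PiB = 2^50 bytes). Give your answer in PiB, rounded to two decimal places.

8.30 PiB

9.35 PB = 9.35 × 10^15 bytes = 9,350,000,000,000,000 bytes
1 PiB = 1,125,899,906,842,624 bytes
9,350,000,000,000,000 / 1,125,899,906,842,624 = 8.30 PiB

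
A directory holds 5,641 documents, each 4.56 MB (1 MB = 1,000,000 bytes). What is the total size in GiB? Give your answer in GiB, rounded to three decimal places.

Total = 5,641 × 4.56 MB = 25722.96 MB
= 25722.96 × 1,000,000 bytes = 25,722,960,000 bytes
1 GiB = 1,073,741,824 bytes
25,722,960,000 / 1,073,741,824 = 23.956 GiB

23.956 GiB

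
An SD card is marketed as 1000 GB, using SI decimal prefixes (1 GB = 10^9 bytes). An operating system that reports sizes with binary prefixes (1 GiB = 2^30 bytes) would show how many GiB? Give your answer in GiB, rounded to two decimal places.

931.32 GiB

1000 GB × 1,000,000,000 bytes/GB = 1,000,000,000,000 bytes
1 GiB = 2^30 bytes = 1,073,741,824 bytes
1,000,000,000,000 / 1,073,741,824 = 931.32 GiB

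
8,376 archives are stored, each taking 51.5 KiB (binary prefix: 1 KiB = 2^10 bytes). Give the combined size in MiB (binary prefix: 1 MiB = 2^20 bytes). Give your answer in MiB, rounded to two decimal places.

Total = 8,376 × 51.5 KiB = 431,364 KiB
= 431,364 × 1,024 bytes = 441,716,736 bytes
1 MiB = 1,048,576 bytes
441,716,736 / 1,048,576 = 421.25 MiB

421.25 MiB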